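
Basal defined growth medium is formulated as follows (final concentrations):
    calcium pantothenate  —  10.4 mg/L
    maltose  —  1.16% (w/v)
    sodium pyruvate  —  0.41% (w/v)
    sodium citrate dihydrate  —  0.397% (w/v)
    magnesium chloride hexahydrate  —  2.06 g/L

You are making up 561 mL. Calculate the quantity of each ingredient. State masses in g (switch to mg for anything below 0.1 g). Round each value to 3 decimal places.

calcium pantothenate 5.834 mg; maltose 6.508 g; sodium pyruvate 2.300 g; sodium citrate dihydrate 2.227 g; magnesium chloride hexahydrate 1.156 g

Scale factor relative to 1 L: 0.561.
calcium pantothenate: 10.4 mg/L × 0.561 L = 5.834 mg
maltose: 1.16% w/v = 11.6 g/L → 11.6 × 0.561 L = 6.508 g
sodium pyruvate: 0.41 g per 100 mL × 561 mL ÷ 100 = 2.300 g
sodium citrate dihydrate: 0.397% w/v = 3.97 g/L → 3.97 × 0.561 L = 2.227 g
magnesium chloride hexahydrate: 2.06 g/L × 0.561 L = 1.156 g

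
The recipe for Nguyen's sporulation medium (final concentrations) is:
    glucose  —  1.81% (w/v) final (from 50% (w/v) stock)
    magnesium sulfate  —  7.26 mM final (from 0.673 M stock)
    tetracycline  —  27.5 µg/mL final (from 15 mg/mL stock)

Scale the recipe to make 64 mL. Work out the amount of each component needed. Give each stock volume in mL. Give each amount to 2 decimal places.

Working volume: 64 mL = 0.064 L.
glucose: V = C2·V2/C1 = 1.81% ÷ 50% × 64 mL = 2.32 mL
magnesium sulfate: V = C2·V2/C1 = 7.26 mM × 64 mL ÷ 673 mM = 0.69 mL
tetracycline: dilute stock: 27.5 µg/mL × 64 mL ÷ 15000 µg/mL = 0.12 mL

glucose 2.32 mL; magnesium sulfate 0.69 mL; tetracycline 0.12 mL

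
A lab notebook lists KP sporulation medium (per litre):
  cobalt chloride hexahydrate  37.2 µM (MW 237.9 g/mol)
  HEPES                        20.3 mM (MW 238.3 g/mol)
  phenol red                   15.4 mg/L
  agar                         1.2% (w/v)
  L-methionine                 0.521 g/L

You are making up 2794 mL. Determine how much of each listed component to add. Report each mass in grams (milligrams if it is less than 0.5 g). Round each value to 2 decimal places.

cobalt chloride hexahydrate 24.73 mg; HEPES 13.52 g; phenol red 43.03 mg; agar 33.53 g; L-methionine 1.46 g

Scale factor relative to 1 L: 2.794.
cobalt chloride hexahydrate: 37.2 µmol/L × 237.9 g/mol × 2.794 L ÷ 1000 = 24.73 mg
HEPES: 20.3 mmol/L × 238.3 g/mol × 2.794 L ÷ 1000 = 13.52 g
phenol red: 15.4 mg/L × 2.794 L = 43.03 mg
agar: 1.2 g per 100 mL × 2794 mL ÷ 100 = 33.53 g
L-methionine: 0.521 g/L × 2.794 L = 1.46 g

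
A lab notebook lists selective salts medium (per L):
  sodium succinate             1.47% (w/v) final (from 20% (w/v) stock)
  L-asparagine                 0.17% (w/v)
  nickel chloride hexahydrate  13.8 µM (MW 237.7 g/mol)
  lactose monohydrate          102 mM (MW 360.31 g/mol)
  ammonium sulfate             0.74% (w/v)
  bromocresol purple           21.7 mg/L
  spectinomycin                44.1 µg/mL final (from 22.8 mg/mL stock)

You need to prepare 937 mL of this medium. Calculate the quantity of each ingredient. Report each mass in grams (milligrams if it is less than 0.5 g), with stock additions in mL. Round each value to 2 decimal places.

Scale factor relative to 1 L: 0.937.
sodium succinate: dilute stock: 1.47% ÷ 20% × 937 mL = 68.87 mL
L-asparagine: 0.17% w/v = 1.7 g/L → 1.7 × 0.937 L = 1.59 g
nickel chloride hexahydrate: 13.8 µmol/L × 237.7 g/mol × 0.937 L ÷ 1000 = 3.07 mg
lactose monohydrate: 102 mmol/L × 360.31 g/mol × 0.937 L ÷ 1000 = 34.44 g
ammonium sulfate: 0.74% w/v = 7.4 g/L → 7.4 × 0.937 L = 6.93 g
bromocresol purple: 21.7 mg/L × 0.937 L = 20.33 mg
spectinomycin: C1V1 = C2V2 → 44.1 µg/mL × 937 mL ÷ 22800 µg/mL = 1.81 mL

sodium succinate 68.87 mL; L-asparagine 1.59 g; nickel chloride hexahydrate 3.07 mg; lactose monohydrate 34.44 g; ammonium sulfate 6.93 g; bromocresol purple 20.33 mg; spectinomycin 1.81 mL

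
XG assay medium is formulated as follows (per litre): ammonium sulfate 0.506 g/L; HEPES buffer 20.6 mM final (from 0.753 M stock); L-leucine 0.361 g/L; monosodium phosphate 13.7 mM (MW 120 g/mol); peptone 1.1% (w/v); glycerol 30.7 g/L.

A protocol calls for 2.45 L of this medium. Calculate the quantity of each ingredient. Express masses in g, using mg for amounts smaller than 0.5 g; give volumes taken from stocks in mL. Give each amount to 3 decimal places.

Scale factor relative to 1 L: 2.45.
ammonium sulfate: 0.506 g/L × 2.45 L = 1.240 g
HEPES buffer: dilute stock: 20.6 mM × 2450 mL ÷ 753 mM = 67.025 mL
L-leucine: 0.361 g/L × 2.45 L = 0.884 g
monosodium phosphate: 13.7 mmol/L × 120 g/mol × 2.45 L ÷ 1000 = 4.028 g
peptone: 1.1 g per 100 mL × 2450 mL ÷ 100 = 26.950 g
glycerol: 30.7 g/L × 2.45 L = 75.215 g

ammonium sulfate 1.240 g; HEPES buffer 67.025 mL; L-leucine 0.884 g; monosodium phosphate 4.028 g; peptone 26.950 g; glycerol 75.215 g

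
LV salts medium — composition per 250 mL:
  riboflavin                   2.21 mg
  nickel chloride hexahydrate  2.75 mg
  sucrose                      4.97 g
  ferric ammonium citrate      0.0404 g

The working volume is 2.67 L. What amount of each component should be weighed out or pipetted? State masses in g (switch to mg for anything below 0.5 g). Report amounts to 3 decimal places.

Scale factor = 2670 mL / 250 mL = 10.68.
riboflavin: 2.21 mg × (2670 mL / 250 mL) = 23.603 mg
nickel chloride hexahydrate: 2.75 mg × (2670 mL / 250 mL) = 29.370 mg
sucrose: 4.97 g × (2670 mL / 250 mL) = 53.080 g
ferric ammonium citrate: 0.0404 g × (2670 mL / 250 mL) = 0.431472 g = 431.472 mg

riboflavin 23.603 mg; nickel chloride hexahydrate 29.370 mg; sucrose 53.080 g; ferric ammonium citrate 431.472 mg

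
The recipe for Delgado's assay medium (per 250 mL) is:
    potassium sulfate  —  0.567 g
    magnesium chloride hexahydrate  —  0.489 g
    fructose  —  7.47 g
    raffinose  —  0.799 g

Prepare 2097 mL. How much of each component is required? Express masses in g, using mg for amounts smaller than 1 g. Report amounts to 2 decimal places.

Ratio of target to recipe volume: 2097 / 250 = 8.388.
potassium sulfate: 0.567 g × (2097 mL / 250 mL) = 4.76 g
magnesium chloride hexahydrate: 0.489 g × (2097 mL / 250 mL) = 4.10 g
fructose: 7.47 g × (2097 mL / 250 mL) = 62.66 g
raffinose: 0.799 g × (2097 mL / 250 mL) = 6.70 g

potassium sulfate 4.76 g; magnesium chloride hexahydrate 4.10 g; fructose 62.66 g; raffinose 6.70 g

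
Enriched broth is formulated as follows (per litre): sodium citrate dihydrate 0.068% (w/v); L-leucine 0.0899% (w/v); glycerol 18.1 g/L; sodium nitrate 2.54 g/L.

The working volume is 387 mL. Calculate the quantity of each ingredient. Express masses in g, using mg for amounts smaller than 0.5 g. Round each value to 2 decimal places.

sodium citrate dihydrate 263.16 mg; L-leucine 347.91 mg; glycerol 7.00 g; sodium nitrate 0.98 g

Working volume: 387 mL = 0.387 L.
sodium citrate dihydrate: 0.068 g per 100 mL × 387 mL ÷ 100 = 0.26316 g = 263.16 mg
L-leucine: 0.0899 g per 100 mL × 387 mL ÷ 100 = 0.347913 g = 347.91 mg
glycerol: 18.1 g/L × 0.387 L = 7.00 g
sodium nitrate: 2.54 g/L × 0.387 L = 0.98 g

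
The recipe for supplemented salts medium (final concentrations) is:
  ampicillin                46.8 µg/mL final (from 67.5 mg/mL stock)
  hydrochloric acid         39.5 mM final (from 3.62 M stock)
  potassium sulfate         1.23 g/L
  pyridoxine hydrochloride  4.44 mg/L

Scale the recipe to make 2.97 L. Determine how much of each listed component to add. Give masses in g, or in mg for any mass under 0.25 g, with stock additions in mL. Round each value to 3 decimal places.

ampicillin 2.059 mL; hydrochloric acid 32.407 mL; potassium sulfate 3.653 g; pyridoxine hydrochloride 13.187 mg

Scale factor relative to 1 L: 2.97.
ampicillin: V = C2·V2/C1 = 46.8 µg/mL × 2970 mL ÷ 67500 µg/mL = 2.059 mL
hydrochloric acid: C1V1 = C2V2 → 39.5 mM × 2970 mL ÷ 3620 mM = 32.407 mL
potassium sulfate: 1.23 g/L × 2.97 L = 3.653 g
pyridoxine hydrochloride: 4.44 mg/L × 2.97 L = 13.187 mg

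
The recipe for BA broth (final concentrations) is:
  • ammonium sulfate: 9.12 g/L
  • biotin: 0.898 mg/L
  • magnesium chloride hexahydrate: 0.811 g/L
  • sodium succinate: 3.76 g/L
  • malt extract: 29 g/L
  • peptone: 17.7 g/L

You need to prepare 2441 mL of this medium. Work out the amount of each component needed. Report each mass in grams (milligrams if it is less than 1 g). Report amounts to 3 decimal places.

ammonium sulfate 22.262 g; biotin 2.192 mg; magnesium chloride hexahydrate 1.980 g; sodium succinate 9.178 g; malt extract 70.789 g; peptone 43.206 g

Target volume = 2441 mL = 2.441 L.
ammonium sulfate: 9.12 g/L × 2.441 L = 22.262 g
biotin: 0.898 mg/L × 2.441 L = 2.192 mg
magnesium chloride hexahydrate: 0.811 g/L × 2.441 L = 1.980 g
sodium succinate: 3.76 g/L × 2.441 L = 9.178 g
malt extract: 29 g/L × 2.441 L = 70.789 g
peptone: 17.7 g/L × 2.441 L = 43.206 g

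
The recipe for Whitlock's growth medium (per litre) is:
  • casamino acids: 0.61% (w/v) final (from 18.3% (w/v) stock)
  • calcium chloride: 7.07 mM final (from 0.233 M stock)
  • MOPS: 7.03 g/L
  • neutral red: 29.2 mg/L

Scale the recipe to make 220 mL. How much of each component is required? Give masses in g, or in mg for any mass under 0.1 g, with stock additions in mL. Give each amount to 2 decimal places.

casamino acids 7.33 mL; calcium chloride 6.68 mL; MOPS 1.55 g; neutral red 6.42 mg

Scale factor relative to 1 L: 0.22.
casamino acids: V = C2·V2/C1 = 0.61% ÷ 18.3% × 220 mL = 7.33 mL
calcium chloride: C1V1 = C2V2 → 7.07 mM × 220 mL ÷ 233 mM = 6.68 mL
MOPS: 7.03 g/L × 0.22 L = 1.55 g
neutral red: 29.2 mg/L × 0.22 L = 6.42 mg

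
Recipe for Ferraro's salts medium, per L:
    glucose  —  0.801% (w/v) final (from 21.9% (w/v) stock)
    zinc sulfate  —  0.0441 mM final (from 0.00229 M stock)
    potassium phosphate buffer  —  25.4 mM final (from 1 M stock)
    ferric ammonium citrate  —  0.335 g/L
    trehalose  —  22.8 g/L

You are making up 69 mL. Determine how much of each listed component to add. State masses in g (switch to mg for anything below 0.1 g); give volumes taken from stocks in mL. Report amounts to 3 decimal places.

Scale factor relative to 1 L: 0.069.
glucose: dilute stock: 0.801% ÷ 21.9% × 69 mL = 2.524 mL
zinc sulfate: dilute stock: 0.0441 mM × 69 mL ÷ 2.29 mM = 1.329 mL
potassium phosphate buffer: dilute stock: 25.4 mM × 69 mL ÷ 1000 mM = 1.753 mL
ferric ammonium citrate: 0.335 g/L × 0.069 L = 0.023115 g = 23.115 mg
trehalose: 22.8 g/L × 0.069 L = 1.573 g

glucose 2.524 mL; zinc sulfate 1.329 mL; potassium phosphate buffer 1.753 mL; ferric ammonium citrate 23.115 mg; trehalose 1.573 g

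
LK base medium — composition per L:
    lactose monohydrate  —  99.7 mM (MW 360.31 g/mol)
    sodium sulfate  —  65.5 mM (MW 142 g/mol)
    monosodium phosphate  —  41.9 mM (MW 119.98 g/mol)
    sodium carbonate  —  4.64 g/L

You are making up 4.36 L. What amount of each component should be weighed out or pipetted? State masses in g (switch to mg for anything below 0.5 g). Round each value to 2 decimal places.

Working volume: 4.36 L.
lactose monohydrate: 99.7 mmol/L × 360.31 g/mol × 4.36 L ÷ 1000 = 156.62 g
sodium sulfate: 65.5 mmol/L × 142 g/mol × 4.36 L ÷ 1000 = 40.55 g
monosodium phosphate: 41.9 mmol/L × 119.98 g/mol × 4.36 L ÷ 1000 = 21.92 g
sodium carbonate: 4.64 g/L × 4.36 L = 20.23 g

lactose monohydrate 156.62 g; sodium sulfate 40.55 g; monosodium phosphate 21.92 g; sodium carbonate 20.23 g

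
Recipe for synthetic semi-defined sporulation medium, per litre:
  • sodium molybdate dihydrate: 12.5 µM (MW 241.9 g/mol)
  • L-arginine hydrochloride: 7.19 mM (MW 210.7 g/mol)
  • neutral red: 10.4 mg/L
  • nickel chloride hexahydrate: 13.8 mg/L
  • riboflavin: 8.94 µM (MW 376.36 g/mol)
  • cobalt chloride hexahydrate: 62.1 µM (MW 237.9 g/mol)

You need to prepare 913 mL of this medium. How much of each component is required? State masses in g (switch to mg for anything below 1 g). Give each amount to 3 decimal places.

Working volume: 913 mL = 0.913 L.
sodium molybdate dihydrate: 12.5 µmol/L × 241.9 g/mol × 0.913 L ÷ 1000 = 2.761 mg
L-arginine hydrochloride: 7.19 mmol/L × 210.7 g/mol × 0.913 L ÷ 1000 = 1.383 g
neutral red: 10.4 mg/L × 0.913 L = 9.495 mg
nickel chloride hexahydrate: 13.8 mg/L × 0.913 L = 12.599 mg
riboflavin: 8.94 µmol/L × 376.36 g/mol × 0.913 L ÷ 1000 = 3.072 mg
cobalt chloride hexahydrate: 62.1 µmol/L × 237.9 g/mol × 0.913 L ÷ 1000 = 13.488 mg

sodium molybdate dihydrate 2.761 mg; L-arginine hydrochloride 1.383 g; neutral red 9.495 mg; nickel chloride hexahydrate 12.599 mg; riboflavin 3.072 mg; cobalt chloride hexahydrate 13.488 mg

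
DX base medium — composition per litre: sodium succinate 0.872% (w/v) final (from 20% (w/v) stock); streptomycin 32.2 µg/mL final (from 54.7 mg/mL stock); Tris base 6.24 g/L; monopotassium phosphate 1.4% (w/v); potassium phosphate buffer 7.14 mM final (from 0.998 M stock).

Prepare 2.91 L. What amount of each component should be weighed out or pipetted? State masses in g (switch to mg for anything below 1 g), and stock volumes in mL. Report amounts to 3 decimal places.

Scale factor relative to 1 L: 2.91.
sodium succinate: V = C2·V2/C1 = 0.872% ÷ 20% × 2910 mL = 126.876 mL
streptomycin: V = C2·V2/C1 = 32.2 µg/mL × 2910 mL ÷ 54700 µg/mL = 1.713 mL
Tris base: 6.24 g/L × 2.91 L = 18.158 g
monopotassium phosphate: 1.4 g per 100 mL × 2910 mL ÷ 100 = 40.740 g
potassium phosphate buffer: V = C2·V2/C1 = 7.14 mM × 2910 mL ÷ 998 mM = 20.819 mL

sodium succinate 126.876 mL; streptomycin 1.713 mL; Tris base 18.158 g; monopotassium phosphate 40.740 g; potassium phosphate buffer 20.819 mL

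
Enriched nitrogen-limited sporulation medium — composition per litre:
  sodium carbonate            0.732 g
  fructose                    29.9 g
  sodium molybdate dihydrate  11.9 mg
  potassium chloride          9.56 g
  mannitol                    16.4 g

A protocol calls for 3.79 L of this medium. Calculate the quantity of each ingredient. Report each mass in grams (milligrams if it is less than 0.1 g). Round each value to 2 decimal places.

sodium carbonate 2.77 g; fructose 113.32 g; sodium molybdate dihydrate 45.10 mg; potassium chloride 36.23 g; mannitol 62.16 g

Scale factor = 3790 mL / 1000 mL = 3.79.
sodium carbonate: 0.732 g × (3790 mL / 1000 mL) = 2.77 g
fructose: 29.9 g × (3790 mL / 1000 mL) = 113.32 g
sodium molybdate dihydrate: 11.9 mg × (3790 mL / 1000 mL) = 45.10 mg
potassium chloride: 9.56 g × (3790 mL / 1000 mL) = 36.23 g
mannitol: 16.4 g × (3790 mL / 1000 mL) = 62.16 g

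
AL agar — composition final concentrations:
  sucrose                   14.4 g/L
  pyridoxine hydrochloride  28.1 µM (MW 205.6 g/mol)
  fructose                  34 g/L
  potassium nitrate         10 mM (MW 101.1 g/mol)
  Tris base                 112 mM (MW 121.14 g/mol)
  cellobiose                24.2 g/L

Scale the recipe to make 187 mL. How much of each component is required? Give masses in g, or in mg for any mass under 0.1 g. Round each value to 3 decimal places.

Target volume = 187 mL = 0.187 L.
sucrose: 14.4 g/L × 0.187 L = 2.693 g
pyridoxine hydrochloride: 28.1 µmol/L × 205.6 g/mol × 0.187 L ÷ 1000 = 1.080 mg
fructose: 34 g/L × 0.187 L = 6.358 g
potassium nitrate: 10 mmol/L × 101.1 g/mol × 0.187 L ÷ 1000 = 0.189 g
Tris base: 112 mmol/L × 121.14 g/mol × 0.187 L ÷ 1000 = 2.537 g
cellobiose: 24.2 g/L × 0.187 L = 4.525 g

sucrose 2.693 g; pyridoxine hydrochloride 1.080 mg; fructose 6.358 g; potassium nitrate 0.189 g; Tris base 2.537 g; cellobiose 4.525 g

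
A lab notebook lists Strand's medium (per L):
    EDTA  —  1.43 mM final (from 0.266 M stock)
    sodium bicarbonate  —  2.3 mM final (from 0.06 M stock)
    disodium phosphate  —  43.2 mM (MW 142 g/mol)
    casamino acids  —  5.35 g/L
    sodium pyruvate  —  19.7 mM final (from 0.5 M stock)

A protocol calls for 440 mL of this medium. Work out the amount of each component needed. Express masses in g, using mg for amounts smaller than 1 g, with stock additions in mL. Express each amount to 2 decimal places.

Target volume = 440 mL = 0.44 L.
EDTA: C1V1 = C2V2 → 1.43 mM × 440 mL ÷ 266 mM = 2.37 mL
sodium bicarbonate: dilute stock: 2.3 mM × 440 mL ÷ 60 mM = 16.87 mL
disodium phosphate: 43.2 mmol/L × 142 g/mol × 0.44 L ÷ 1000 = 2.70 g
casamino acids: 5.35 g/L × 0.44 L = 2.35 g
sodium pyruvate: C1V1 = C2V2 → 19.7 mM × 440 mL ÷ 500 mM = 17.34 mL

EDTA 2.37 mL; sodium bicarbonate 16.87 mL; disodium phosphate 2.70 g; casamino acids 2.35 g; sodium pyruvate 17.34 mL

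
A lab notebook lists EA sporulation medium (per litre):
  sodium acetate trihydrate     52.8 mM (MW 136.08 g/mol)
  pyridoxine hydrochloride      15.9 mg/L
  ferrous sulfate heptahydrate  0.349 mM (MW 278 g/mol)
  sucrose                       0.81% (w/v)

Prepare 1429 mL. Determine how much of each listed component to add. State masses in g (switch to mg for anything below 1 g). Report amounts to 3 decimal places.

sodium acetate trihydrate 10.267 g; pyridoxine hydrochloride 22.721 mg; ferrous sulfate heptahydrate 138.644 mg; sucrose 11.575 g

Working volume: 1429 mL = 1.429 L.
sodium acetate trihydrate: 52.8 mmol/L × 136.08 g/mol × 1.429 L ÷ 1000 = 10.267 g
pyridoxine hydrochloride: 15.9 mg/L × 1.429 L = 22.721 mg
ferrous sulfate heptahydrate: 0.349 mmol/L × 278 mg/mmol × 1.429 L = 138.644 mg
sucrose: 0.81% w/v = 8.1 g/L → 8.1 × 1.429 L = 11.575 g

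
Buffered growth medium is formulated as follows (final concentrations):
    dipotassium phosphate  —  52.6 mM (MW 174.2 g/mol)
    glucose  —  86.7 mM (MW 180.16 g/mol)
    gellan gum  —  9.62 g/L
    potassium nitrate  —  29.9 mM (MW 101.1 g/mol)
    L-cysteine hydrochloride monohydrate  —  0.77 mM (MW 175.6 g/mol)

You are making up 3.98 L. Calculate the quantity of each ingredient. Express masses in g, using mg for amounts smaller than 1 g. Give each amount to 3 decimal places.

dipotassium phosphate 36.468 g; glucose 62.167 g; gellan gum 38.288 g; potassium nitrate 12.031 g; L-cysteine hydrochloride monohydrate 538.144 mg

Scale factor relative to 1 L: 3.98.
dipotassium phosphate: 52.6 mmol/L × 174.2 g/mol × 3.98 L ÷ 1000 = 36.468 g
glucose: 86.7 mmol/L × 180.16 g/mol × 3.98 L ÷ 1000 = 62.167 g
gellan gum: 9.62 g/L × 3.98 L = 38.288 g
potassium nitrate: 29.9 mmol/L × 101.1 g/mol × 3.98 L ÷ 1000 = 12.031 g
L-cysteine hydrochloride monohydrate: 0.77 mmol/L × 175.6 mg/mmol × 3.98 L = 538.144 mg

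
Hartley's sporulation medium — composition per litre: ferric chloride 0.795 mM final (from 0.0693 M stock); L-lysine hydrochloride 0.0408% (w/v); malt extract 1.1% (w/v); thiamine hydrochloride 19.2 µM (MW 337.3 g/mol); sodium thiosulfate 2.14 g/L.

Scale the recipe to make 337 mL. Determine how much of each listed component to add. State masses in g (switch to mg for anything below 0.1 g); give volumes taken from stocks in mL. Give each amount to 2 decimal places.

Working volume: 337 mL = 0.337 L.
ferric chloride: dilute stock: 0.795 mM × 337 mL ÷ 69.3 mM = 3.87 mL
L-lysine hydrochloride: 0.0408% w/v = 0.408 g/L → 0.408 × 0.337 L = 0.14 g
malt extract: 1.1% w/v = 11 g/L → 11 × 0.337 L = 3.71 g
thiamine hydrochloride: 19.2 µmol/L × 337.3 g/mol × 0.337 L ÷ 1000 = 2.18 mg
sodium thiosulfate: 2.14 g/L × 0.337 L = 0.72 g

ferric chloride 3.87 mL; L-lysine hydrochloride 0.14 g; malt extract 3.71 g; thiamine hydrochloride 2.18 mg; sodium thiosulfate 0.72 g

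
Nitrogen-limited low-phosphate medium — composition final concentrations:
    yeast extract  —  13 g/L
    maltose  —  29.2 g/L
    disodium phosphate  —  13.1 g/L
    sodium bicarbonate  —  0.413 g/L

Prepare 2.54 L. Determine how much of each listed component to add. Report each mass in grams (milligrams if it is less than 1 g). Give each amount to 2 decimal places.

Working volume: 2.54 L.
yeast extract: 13 g/L × 2.54 L = 33.02 g
maltose: 29.2 g/L × 2.54 L = 74.17 g
disodium phosphate: 13.1 g/L × 2.54 L = 33.27 g
sodium bicarbonate: 0.413 g/L × 2.54 L = 1.05 g

yeast extract 33.02 g; maltose 74.17 g; disodium phosphate 33.27 g; sodium bicarbonate 1.05 g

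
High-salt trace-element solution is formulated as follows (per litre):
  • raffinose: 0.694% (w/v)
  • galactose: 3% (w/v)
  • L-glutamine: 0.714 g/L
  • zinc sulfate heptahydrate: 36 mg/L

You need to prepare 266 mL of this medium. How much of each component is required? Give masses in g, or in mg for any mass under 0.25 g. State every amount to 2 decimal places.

raffinose 1.85 g; galactose 7.98 g; L-glutamine 189.92 mg; zinc sulfate heptahydrate 9.58 mg

Scale factor relative to 1 L: 0.266.
raffinose: 0.694 g per 100 mL × 266 mL ÷ 100 = 1.85 g
galactose: 3 g per 100 mL × 266 mL ÷ 100 = 7.98 g
L-glutamine: 0.714 g/L × 0.266 L = 0.189924 g = 189.92 mg
zinc sulfate heptahydrate: 36 mg/L × 0.266 L = 9.58 mg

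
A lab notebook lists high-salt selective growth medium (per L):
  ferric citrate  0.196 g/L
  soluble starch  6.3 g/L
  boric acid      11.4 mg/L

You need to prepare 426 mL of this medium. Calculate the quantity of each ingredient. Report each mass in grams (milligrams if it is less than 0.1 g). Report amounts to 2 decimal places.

ferric citrate 83.50 mg; soluble starch 2.68 g; boric acid 4.86 mg

Scale factor relative to 1 L: 0.426.
ferric citrate: 0.196 g/L × 0.426 L = 0.083496 g = 83.50 mg
soluble starch: 6.3 g/L × 0.426 L = 2.68 g
boric acid: 11.4 mg/L × 0.426 L = 4.86 mg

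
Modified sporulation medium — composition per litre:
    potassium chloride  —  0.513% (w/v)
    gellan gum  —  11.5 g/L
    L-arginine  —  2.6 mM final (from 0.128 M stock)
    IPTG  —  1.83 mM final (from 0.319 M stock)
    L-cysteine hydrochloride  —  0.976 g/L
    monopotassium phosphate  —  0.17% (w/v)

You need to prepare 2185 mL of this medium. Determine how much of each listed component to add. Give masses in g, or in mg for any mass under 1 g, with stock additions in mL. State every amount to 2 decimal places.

potassium chloride 11.21 g; gellan gum 25.13 g; L-arginine 44.38 mL; IPTG 12.53 mL; L-cysteine hydrochloride 2.13 g; monopotassium phosphate 3.71 g

Scale factor relative to 1 L: 2.185.
potassium chloride: 0.513% w/v = 5.13 g/L → 5.13 × 2.185 L = 11.21 g
gellan gum: 11.5 g/L × 2.185 L = 25.13 g
L-arginine: C1V1 = C2V2 → 2.6 mM × 2185 mL ÷ 128 mM = 44.38 mL
IPTG: dilute stock: 1.83 mM × 2185 mL ÷ 319 mM = 12.53 mL
L-cysteine hydrochloride: 0.976 g/L × 2.185 L = 2.13 g
monopotassium phosphate: 0.17 g per 100 mL × 2185 mL ÷ 100 = 3.71 g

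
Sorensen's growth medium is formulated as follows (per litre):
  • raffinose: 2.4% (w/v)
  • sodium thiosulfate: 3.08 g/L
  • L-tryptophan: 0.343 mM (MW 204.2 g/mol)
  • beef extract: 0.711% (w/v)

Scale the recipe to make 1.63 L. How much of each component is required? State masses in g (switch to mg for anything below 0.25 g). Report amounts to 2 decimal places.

raffinose 39.12 g; sodium thiosulfate 5.02 g; L-tryptophan 114.17 mg; beef extract 11.59 g

Scale factor relative to 1 L: 1.63.
raffinose: 2.4 g per 100 mL × 1630 mL ÷ 100 = 39.12 g
sodium thiosulfate: 3.08 g/L × 1.63 L = 5.02 g
L-tryptophan: 0.343 mmol/L × 204.2 mg/mmol × 1.63 L = 114.17 mg
beef extract: 0.711% w/v = 7.11 g/L → 7.11 × 1.63 L = 11.59 g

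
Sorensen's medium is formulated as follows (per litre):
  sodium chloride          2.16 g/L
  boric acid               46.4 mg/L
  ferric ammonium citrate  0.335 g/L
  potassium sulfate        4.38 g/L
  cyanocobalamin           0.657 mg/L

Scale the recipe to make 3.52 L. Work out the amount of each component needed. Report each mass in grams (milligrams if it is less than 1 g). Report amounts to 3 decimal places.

Scale factor relative to 1 L: 3.52.
sodium chloride: 2.16 g/L × 3.52 L = 7.603 g
boric acid: 46.4 mg/L × 3.52 L = 163.328 mg
ferric ammonium citrate: 0.335 g/L × 3.52 L = 1.179 g
potassium sulfate: 4.38 g/L × 3.52 L = 15.418 g
cyanocobalamin: 0.657 mg/L × 3.52 L = 2.313 mg

sodium chloride 7.603 g; boric acid 163.328 mg; ferric ammonium citrate 1.179 g; potassium sulfate 15.418 g; cyanocobalamin 2.313 mg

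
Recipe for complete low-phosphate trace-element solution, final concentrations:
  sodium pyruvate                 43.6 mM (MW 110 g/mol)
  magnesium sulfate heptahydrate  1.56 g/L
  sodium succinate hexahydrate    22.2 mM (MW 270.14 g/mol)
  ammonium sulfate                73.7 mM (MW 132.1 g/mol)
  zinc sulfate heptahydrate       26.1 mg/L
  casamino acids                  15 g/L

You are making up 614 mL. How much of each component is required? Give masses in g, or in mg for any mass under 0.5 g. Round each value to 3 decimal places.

sodium pyruvate 2.945 g; magnesium sulfate heptahydrate 0.958 g; sodium succinate hexahydrate 3.682 g; ammonium sulfate 5.978 g; zinc sulfate heptahydrate 16.025 mg; casamino acids 9.210 g

Working volume: 614 mL = 0.614 L.
sodium pyruvate: 43.6 mmol/L × 110 g/mol × 0.614 L ÷ 1000 = 2.945 g
magnesium sulfate heptahydrate: 1.56 g/L × 0.614 L = 0.958 g
sodium succinate hexahydrate: 22.2 mmol/L × 270.14 g/mol × 0.614 L ÷ 1000 = 3.682 g
ammonium sulfate: 73.7 mmol/L × 132.1 g/mol × 0.614 L ÷ 1000 = 5.978 g
zinc sulfate heptahydrate: 26.1 mg/L × 0.614 L = 16.025 mg
casamino acids: 15 g/L × 0.614 L = 9.210 g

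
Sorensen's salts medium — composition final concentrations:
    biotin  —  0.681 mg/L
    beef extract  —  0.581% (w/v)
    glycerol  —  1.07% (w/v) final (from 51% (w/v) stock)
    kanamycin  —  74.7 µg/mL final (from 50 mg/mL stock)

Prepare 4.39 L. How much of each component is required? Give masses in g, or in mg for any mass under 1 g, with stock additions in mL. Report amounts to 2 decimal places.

biotin 2.99 mg; beef extract 25.51 g; glycerol 92.10 mL; kanamycin 6.56 mL

Scale factor relative to 1 L: 4.39.
biotin: 0.681 mg/L × 4.39 L = 2.99 mg
beef extract: 0.581% w/v = 5.81 g/L → 5.81 × 4.39 L = 25.51 g
glycerol: V = C2·V2/C1 = 1.07% ÷ 51% × 4390 mL = 92.10 mL
kanamycin: V = C2·V2/C1 = 74.7 µg/mL × 4390 mL ÷ 50000 µg/mL = 6.56 mL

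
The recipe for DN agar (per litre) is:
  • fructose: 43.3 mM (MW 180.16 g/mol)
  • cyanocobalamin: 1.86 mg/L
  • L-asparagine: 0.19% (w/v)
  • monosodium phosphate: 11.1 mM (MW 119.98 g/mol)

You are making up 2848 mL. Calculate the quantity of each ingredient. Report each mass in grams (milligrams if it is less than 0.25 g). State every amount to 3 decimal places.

Working volume: 2848 mL = 2.848 L.
fructose: 43.3 mmol/L × 180.16 g/mol × 2.848 L ÷ 1000 = 22.217 g
cyanocobalamin: 1.86 mg/L × 2.848 L = 5.297 mg
L-asparagine: 0.19 g per 100 mL × 2848 mL ÷ 100 = 5.411 g
monosodium phosphate: 11.1 mmol/L × 119.98 g/mol × 2.848 L ÷ 1000 = 3.793 g

fructose 22.217 g; cyanocobalamin 5.297 mg; L-asparagine 5.411 g; monosodium phosphate 3.793 g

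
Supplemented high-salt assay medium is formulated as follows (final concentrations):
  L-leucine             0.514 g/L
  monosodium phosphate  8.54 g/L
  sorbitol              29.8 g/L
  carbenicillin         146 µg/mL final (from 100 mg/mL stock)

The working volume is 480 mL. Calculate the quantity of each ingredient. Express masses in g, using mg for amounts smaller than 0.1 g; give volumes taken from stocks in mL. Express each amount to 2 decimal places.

L-leucine 0.25 g; monosodium phosphate 4.10 g; sorbitol 14.30 g; carbenicillin 0.70 mL

Target volume = 480 mL = 0.48 L.
L-leucine: 0.514 g/L × 0.48 L = 0.25 g
monosodium phosphate: 8.54 g/L × 0.48 L = 4.10 g
sorbitol: 29.8 g/L × 0.48 L = 14.30 g
carbenicillin: V = C2·V2/C1 = 146 µg/mL × 480 mL ÷ 100000 µg/mL = 0.70 mL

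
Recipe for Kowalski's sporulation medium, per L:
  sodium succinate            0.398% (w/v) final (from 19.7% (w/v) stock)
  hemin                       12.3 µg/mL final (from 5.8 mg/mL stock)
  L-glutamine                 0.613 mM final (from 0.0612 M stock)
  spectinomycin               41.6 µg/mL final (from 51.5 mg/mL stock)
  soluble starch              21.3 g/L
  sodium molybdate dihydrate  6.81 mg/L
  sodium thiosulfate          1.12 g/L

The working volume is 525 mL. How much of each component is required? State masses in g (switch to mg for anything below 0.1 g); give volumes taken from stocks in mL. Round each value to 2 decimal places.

sodium succinate 10.61 mL; hemin 1.11 mL; L-glutamine 5.26 mL; spectinomycin 0.42 mL; soluble starch 11.18 g; sodium molybdate dihydrate 3.58 mg; sodium thiosulfate 0.59 g

Scale factor relative to 1 L: 0.525.
sodium succinate: dilute stock: 0.398% ÷ 19.7% × 525 mL = 10.61 mL
hemin: V = C2·V2/C1 = 12.3 µg/mL × 525 mL ÷ 5800 µg/mL = 1.11 mL
L-glutamine: dilute stock: 0.613 mM × 525 mL ÷ 61.2 mM = 5.26 mL
spectinomycin: V = C2·V2/C1 = 41.6 µg/mL × 525 mL ÷ 51500 µg/mL = 0.42 mL
soluble starch: 21.3 g/L × 0.525 L = 11.18 g
sodium molybdate dihydrate: 6.81 mg/L × 0.525 L = 3.58 mg
sodium thiosulfate: 1.12 g/L × 0.525 L = 0.59 g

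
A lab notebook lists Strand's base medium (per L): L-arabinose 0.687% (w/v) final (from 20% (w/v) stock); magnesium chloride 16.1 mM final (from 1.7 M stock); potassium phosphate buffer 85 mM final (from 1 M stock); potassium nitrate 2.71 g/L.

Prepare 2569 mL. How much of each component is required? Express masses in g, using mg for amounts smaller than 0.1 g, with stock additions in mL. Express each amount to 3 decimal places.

Scale factor relative to 1 L: 2.569.
L-arabinose: C1V1 = C2V2 → 0.687% ÷ 20% × 2569 mL = 88.245 mL
magnesium chloride: C1V1 = C2V2 → 16.1 mM × 2569 mL ÷ 1700 mM = 24.330 mL
potassium phosphate buffer: V = C2·V2/C1 = 85 mM × 2569 mL ÷ 1000 mM = 218.365 mL
potassium nitrate: 2.71 g/L × 2.569 L = 6.962 g

L-arabinose 88.245 mL; magnesium chloride 24.330 mL; potassium phosphate buffer 218.365 mL; potassium nitrate 6.962 g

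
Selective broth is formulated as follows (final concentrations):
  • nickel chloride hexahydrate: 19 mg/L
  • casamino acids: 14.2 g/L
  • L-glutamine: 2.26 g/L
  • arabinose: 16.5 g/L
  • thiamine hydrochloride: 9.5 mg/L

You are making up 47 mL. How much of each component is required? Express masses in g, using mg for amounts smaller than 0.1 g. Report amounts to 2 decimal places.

Working volume: 47 mL = 0.047 L.
nickel chloride hexahydrate: 19 mg/L × 0.047 L = 0.89 mg
casamino acids: 14.2 g/L × 0.047 L = 0.67 g
L-glutamine: 2.26 g/L × 0.047 L = 0.11 g
arabinose: 16.5 g/L × 0.047 L = 0.78 g
thiamine hydrochloride: 9.5 mg/L × 0.047 L = 0.45 mg

nickel chloride hexahydrate 0.89 mg; casamino acids 0.67 g; L-glutamine 0.11 g; arabinose 0.78 g; thiamine hydrochloride 0.45 mg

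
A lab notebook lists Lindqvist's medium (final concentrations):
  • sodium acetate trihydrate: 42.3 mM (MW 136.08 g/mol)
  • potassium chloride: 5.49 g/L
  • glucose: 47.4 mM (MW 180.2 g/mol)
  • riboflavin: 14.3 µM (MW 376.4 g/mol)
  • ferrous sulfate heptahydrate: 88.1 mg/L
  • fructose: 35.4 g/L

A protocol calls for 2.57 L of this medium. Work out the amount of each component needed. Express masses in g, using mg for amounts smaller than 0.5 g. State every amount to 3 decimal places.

Scale factor relative to 1 L: 2.57.
sodium acetate trihydrate: 42.3 mmol/L × 136.08 g/mol × 2.57 L ÷ 1000 = 14.793 g
potassium chloride: 5.49 g/L × 2.57 L = 14.109 g
glucose: 47.4 mmol/L × 180.2 g/mol × 2.57 L ÷ 1000 = 21.952 g
riboflavin: 14.3 µmol/L × 376.4 g/mol × 2.57 L ÷ 1000 = 13.833 mg
ferrous sulfate heptahydrate: 88.1 mg/L × 2.57 L = 226.417 mg
fructose: 35.4 g/L × 2.57 L = 90.978 g

sodium acetate trihydrate 14.793 g; potassium chloride 14.109 g; glucose 21.952 g; riboflavin 13.833 mg; ferrous sulfate heptahydrate 226.417 mg; fructose 90.978 g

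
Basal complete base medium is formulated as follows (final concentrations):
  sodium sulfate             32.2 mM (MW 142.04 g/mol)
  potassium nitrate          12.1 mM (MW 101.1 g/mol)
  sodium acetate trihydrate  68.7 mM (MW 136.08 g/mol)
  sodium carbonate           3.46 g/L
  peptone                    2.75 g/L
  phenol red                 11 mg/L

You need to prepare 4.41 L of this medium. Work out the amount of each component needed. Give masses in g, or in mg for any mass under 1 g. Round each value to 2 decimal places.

Scale factor relative to 1 L: 4.41.
sodium sulfate: 32.2 mmol/L × 142.04 g/mol × 4.41 L ÷ 1000 = 20.17 g
potassium nitrate: 12.1 mmol/L × 101.1 g/mol × 4.41 L ÷ 1000 = 5.39 g
sodium acetate trihydrate: 68.7 mmol/L × 136.08 g/mol × 4.41 L ÷ 1000 = 41.23 g
sodium carbonate: 3.46 g/L × 4.41 L = 15.26 g
peptone: 2.75 g/L × 4.41 L = 12.13 g
phenol red: 11 mg/L × 4.41 L = 48.51 mg

sodium sulfate 20.17 g; potassium nitrate 5.39 g; sodium acetate trihydrate 41.23 g; sodium carbonate 15.26 g; peptone 12.13 g; phenol red 48.51 mg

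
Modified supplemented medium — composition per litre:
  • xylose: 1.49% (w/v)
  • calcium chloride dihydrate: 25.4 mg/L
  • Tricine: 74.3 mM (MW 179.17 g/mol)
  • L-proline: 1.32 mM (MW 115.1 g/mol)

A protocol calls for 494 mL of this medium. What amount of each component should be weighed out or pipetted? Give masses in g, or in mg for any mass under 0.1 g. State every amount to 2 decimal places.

xylose 7.36 g; calcium chloride dihydrate 12.55 mg; Tricine 6.58 g; L-proline 75.05 mg

Target volume = 494 mL = 0.494 L.
xylose: 1.49% w/v = 14.9 g/L → 14.9 × 0.494 L = 7.36 g
calcium chloride dihydrate: 25.4 mg/L × 0.494 L = 12.55 mg
Tricine: 74.3 mmol/L × 179.17 g/mol × 0.494 L ÷ 1000 = 6.58 g
L-proline: 1.32 mmol/L × 115.1 mg/mmol × 0.494 L = 75.05 mg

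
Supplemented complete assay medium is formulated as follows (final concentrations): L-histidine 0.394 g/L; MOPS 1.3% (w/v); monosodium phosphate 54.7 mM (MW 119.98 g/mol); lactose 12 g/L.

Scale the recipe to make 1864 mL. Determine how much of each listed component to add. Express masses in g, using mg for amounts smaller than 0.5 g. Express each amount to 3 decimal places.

Scale factor relative to 1 L: 1.864.
L-histidine: 0.394 g/L × 1.864 L = 0.734 g
MOPS: 1.3% w/v = 13 g/L → 13 × 1.864 L = 24.232 g
monosodium phosphate: 54.7 mmol/L × 119.98 g/mol × 1.864 L ÷ 1000 = 12.233 g
lactose: 12 g/L × 1.864 L = 22.368 g

L-histidine 0.734 g; MOPS 24.232 g; monosodium phosphate 12.233 g; lactose 22.368 g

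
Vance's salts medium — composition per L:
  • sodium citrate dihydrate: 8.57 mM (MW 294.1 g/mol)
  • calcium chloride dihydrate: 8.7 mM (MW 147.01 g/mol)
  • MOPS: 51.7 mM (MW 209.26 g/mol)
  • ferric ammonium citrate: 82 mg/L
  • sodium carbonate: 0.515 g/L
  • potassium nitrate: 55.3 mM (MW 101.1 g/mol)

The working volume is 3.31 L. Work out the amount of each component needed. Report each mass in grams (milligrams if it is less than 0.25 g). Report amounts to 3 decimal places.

Scale factor relative to 1 L: 3.31.
sodium citrate dihydrate: 8.57 mmol/L × 294.1 g/mol × 3.31 L ÷ 1000 = 8.343 g
calcium chloride dihydrate: 8.7 mmol/L × 147.01 g/mol × 3.31 L ÷ 1000 = 4.233 g
MOPS: 51.7 mmol/L × 209.26 g/mol × 3.31 L ÷ 1000 = 35.810 g
ferric ammonium citrate: 82 mg/L × 3.31 L = 271.42 mg = 0.271 g
sodium carbonate: 0.515 g/L × 3.31 L = 1.705 g
potassium nitrate: 55.3 mmol/L × 101.1 g/mol × 3.31 L ÷ 1000 = 18.506 g

sodium citrate dihydrate 8.343 g; calcium chloride dihydrate 4.233 g; MOPS 35.810 g; ferric ammonium citrate 0.271 g; sodium carbonate 1.705 g; potassium nitrate 18.506 g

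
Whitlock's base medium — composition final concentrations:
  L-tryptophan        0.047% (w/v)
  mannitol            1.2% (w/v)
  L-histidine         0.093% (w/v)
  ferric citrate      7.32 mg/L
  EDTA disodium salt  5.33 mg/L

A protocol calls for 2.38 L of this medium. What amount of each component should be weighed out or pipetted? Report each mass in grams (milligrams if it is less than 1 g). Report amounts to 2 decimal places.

Scale factor relative to 1 L: 2.38.
L-tryptophan: 0.047% w/v = 0.47 g/L → 0.47 × 2.38 L = 1.12 g
mannitol: 1.2 g per 100 mL × 2380 mL ÷ 100 = 28.56 g
L-histidine: 0.093 g per 100 mL × 2380 mL ÷ 100 = 2.21 g
ferric citrate: 7.32 mg/L × 2.38 L = 17.42 mg
EDTA disodium salt: 5.33 mg/L × 2.38 L = 12.69 mg

L-tryptophan 1.12 g; mannitol 28.56 g; L-histidine 2.21 g; ferric citrate 17.42 mg; EDTA disodium salt 12.69 mg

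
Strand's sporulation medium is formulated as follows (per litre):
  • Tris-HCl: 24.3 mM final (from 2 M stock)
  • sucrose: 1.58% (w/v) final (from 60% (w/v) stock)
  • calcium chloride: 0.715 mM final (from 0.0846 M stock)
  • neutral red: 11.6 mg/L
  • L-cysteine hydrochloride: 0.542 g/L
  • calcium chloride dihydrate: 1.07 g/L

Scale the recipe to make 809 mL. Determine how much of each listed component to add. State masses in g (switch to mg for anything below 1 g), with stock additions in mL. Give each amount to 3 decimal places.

Scale factor relative to 1 L: 0.809.
Tris-HCl: V = C2·V2/C1 = 24.3 mM × 809 mL ÷ 2000 mM = 9.829 mL
sucrose: V = C2·V2/C1 = 1.58% ÷ 60% × 809 mL = 21.304 mL
calcium chloride: C1V1 = C2V2 → 0.715 mM × 809 mL ÷ 84.6 mM = 6.837 mL
neutral red: 11.6 mg/L × 0.809 L = 9.384 mg
L-cysteine hydrochloride: 0.542 g/L × 0.809 L = 0.438478 g = 438.478 mg
calcium chloride dihydrate: 1.07 g/L × 0.809 L = 0.86563 g = 865.630 mg

Tris-HCl 9.829 mL; sucrose 21.304 mL; calcium chloride 6.837 mL; neutral red 9.384 mg; L-cysteine hydrochloride 438.478 mg; calcium chloride dihydrate 865.630 mg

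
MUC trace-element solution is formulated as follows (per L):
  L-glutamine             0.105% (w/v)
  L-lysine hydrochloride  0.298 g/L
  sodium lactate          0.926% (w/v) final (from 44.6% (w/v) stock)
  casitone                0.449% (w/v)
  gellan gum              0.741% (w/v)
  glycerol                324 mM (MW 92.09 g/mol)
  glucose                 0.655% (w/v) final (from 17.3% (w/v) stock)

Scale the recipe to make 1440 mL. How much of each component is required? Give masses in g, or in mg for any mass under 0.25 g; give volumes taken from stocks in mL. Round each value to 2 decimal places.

Scale factor relative to 1 L: 1.44.
L-glutamine: 0.105% w/v = 1.05 g/L → 1.05 × 1.44 L = 1.51 g
L-lysine hydrochloride: 0.298 g/L × 1.44 L = 0.43 g
sodium lactate: dilute stock: 0.926% ÷ 44.6% × 1440 mL = 29.90 mL
casitone: 0.449% w/v = 4.49 g/L → 4.49 × 1.44 L = 6.47 g
gellan gum: 0.741% w/v = 7.41 g/L → 7.41 × 1.44 L = 10.67 g
glycerol: 324 mmol/L × 92.09 g/mol × 1.44 L ÷ 1000 = 42.97 g
glucose: dilute stock: 0.655% ÷ 17.3% × 1440 mL = 54.52 mL

L-glutamine 1.51 g; L-lysine hydrochloride 0.43 g; sodium lactate 29.90 mL; casitone 6.47 g; gellan gum 10.67 g; glycerol 42.97 g; glucose 54.52 mL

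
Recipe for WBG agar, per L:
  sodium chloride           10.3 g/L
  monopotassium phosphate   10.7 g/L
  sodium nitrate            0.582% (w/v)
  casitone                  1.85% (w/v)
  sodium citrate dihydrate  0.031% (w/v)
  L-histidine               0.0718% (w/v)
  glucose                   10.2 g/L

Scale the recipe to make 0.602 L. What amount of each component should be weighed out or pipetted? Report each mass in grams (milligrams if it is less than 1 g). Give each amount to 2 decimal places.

Working volume: 0.602 L.
sodium chloride: 10.3 g/L × 0.602 L = 6.20 g
monopotassium phosphate: 10.7 g/L × 0.602 L = 6.44 g
sodium nitrate: 0.582% w/v = 5.82 g/L → 5.82 × 0.602 L = 3.50 g
casitone: 1.85 g per 100 mL × 602 mL ÷ 100 = 11.14 g
sodium citrate dihydrate: 0.031 g per 100 mL × 602 mL ÷ 100 = 0.18662 g = 186.62 mg
L-histidine: 0.0718 g per 100 mL × 602 mL ÷ 100 = 0.432236 g = 432.24 mg
glucose: 10.2 g/L × 0.602 L = 6.14 g

sodium chloride 6.20 g; monopotassium phosphate 6.44 g; sodium nitrate 3.50 g; casitone 11.14 g; sodium citrate dihydrate 186.62 mg; L-histidine 432.24 mg; glucose 6.14 g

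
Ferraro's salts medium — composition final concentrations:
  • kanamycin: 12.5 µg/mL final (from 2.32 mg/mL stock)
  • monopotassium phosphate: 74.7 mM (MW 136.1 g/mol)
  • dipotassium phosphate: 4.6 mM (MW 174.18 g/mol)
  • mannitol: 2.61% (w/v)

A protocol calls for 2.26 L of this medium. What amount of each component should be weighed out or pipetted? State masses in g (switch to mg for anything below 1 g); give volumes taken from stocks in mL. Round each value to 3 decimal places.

kanamycin 12.177 mL; monopotassium phosphate 22.977 g; dipotassium phosphate 1.811 g; mannitol 58.986 g

Working volume: 2.26 L.
kanamycin: V = C2·V2/C1 = 12.5 µg/mL × 2260 mL ÷ 2320 µg/mL = 12.177 mL
monopotassium phosphate: 74.7 mmol/L × 136.1 g/mol × 2.26 L ÷ 1000 = 22.977 g
dipotassium phosphate: 4.6 mmol/L × 174.18 g/mol × 2.26 L ÷ 1000 = 1.811 g
mannitol: 2.61% w/v = 26.1 g/L → 26.1 × 2.26 L = 58.986 g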